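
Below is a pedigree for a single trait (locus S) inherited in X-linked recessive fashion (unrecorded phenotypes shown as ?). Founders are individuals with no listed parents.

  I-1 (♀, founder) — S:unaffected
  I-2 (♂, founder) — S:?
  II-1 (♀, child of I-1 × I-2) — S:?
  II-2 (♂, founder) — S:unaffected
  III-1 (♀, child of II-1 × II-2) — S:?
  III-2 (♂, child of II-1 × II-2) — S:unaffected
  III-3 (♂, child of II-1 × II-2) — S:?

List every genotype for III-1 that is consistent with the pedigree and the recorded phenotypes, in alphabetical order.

S/I-1 un ·: X^SX^S|X^SX^s
S/I-2 ? ·: X^SY|X^sY
S/II-1 ? I-1×I-2: X^SX^S|X^SX^s
S/II-2 un ·: X^SY
S/III-1 ? II-1×II-2: X^SX^S|X^SX^s
S/III-2 un II-1×II-2: X^SY
S/III-3 ? II-1×II-2: X^SY|X^sY
⇒ S over [I-1,I-2,II-1,II-2,III-1,III-2,III-3]: 14 consistent

III-1 ∈ {X^SX^S, X^SX^s}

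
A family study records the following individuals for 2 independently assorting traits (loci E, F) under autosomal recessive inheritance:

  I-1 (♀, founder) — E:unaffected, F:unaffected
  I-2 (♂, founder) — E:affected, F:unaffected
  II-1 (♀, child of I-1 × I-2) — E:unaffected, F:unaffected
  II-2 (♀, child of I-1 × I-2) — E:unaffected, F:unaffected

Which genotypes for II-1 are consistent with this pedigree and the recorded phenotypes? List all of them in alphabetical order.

II-1 ∈ {Ee FF, Ee Ff}

E/I-1 un ·: EE|Ee
E/I-2 aff ·: ee
E/II-1 un I-1×I-2: Ee
E/II-2 un I-1×I-2: Ee
⇒ E over [I-1,I-2,II-1,II-2]: 2 consistent
F/I-1 un ·: FF|Ff
F/I-2 un ·: FF|Ff
F/II-1 un I-1×I-2: FF|Ff
F/II-2 un I-1×I-2: FF|Ff
⇒ F over [I-1,I-2,II-1,II-2]: 13 consistent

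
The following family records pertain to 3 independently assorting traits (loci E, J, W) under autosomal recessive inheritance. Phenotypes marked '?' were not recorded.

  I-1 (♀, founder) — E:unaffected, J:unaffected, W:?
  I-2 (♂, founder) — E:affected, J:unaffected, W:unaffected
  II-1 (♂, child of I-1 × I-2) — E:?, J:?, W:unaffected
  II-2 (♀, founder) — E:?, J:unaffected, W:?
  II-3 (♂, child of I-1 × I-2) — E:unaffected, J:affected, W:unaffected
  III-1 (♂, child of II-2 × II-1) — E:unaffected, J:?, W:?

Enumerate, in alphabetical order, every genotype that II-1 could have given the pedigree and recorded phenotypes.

II-1 ∈ {Ee JJ WW, Ee JJ Ww, Ee Jj WW, Ee Jj Ww, Ee jj WW, Ee jj Ww, ee JJ WW, ee JJ Ww, ee Jj WW, ee Jj Ww, ee jj WW, ee jj Ww}

E/I-1 un ·: EE|Ee
E/I-2 aff ·: ee
E/II-1 ? I-1×I-2: Ee|ee
E/II-2 ? ·: EE|Ee|ee
E/II-3 un I-1×I-2: Ee
E/III-1 un II-2×II-1: EE|Ee
⇒ E over [I-1,I-2,II-1,II-2,II-3,III-1]: 12 consistent
J/I-1 un ·: Jj
J/I-2 un ·: Jj
J/II-1 ? I-1×I-2: JJ|Jj|jj
J/II-2 un ·: JJ|Jj
J/II-3 aff I-1×I-2: jj
J/III-1 ? II-2×II-1: JJ|Jj|jj
⇒ J over [I-1,I-2,II-1,II-2,II-3,III-1]: 11 consistent
W/I-1 ? ·: WW|Ww|ww
W/I-2 un ·: WW|Ww
W/II-1 un I-1×I-2: WW|Ww
W/II-2 ? ·: WW|Ww|ww
W/II-3 un I-1×I-2: WW|Ww
W/III-1 ? II-2×II-1: WW|Ww|ww
⇒ W over [I-1,I-2,II-1,II-2,II-3,III-1]: 84 consistent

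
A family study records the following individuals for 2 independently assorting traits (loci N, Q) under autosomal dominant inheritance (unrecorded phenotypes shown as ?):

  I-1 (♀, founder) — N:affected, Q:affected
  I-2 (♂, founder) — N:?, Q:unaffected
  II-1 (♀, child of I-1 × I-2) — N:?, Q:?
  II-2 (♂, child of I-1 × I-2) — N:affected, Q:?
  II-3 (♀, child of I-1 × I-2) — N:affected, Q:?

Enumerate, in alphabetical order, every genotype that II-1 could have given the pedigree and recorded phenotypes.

N/I-1 aff ·: Nn|NN
N/I-2 ? ·: nn|Nn|NN
N/II-1 ? I-1×I-2: nn|Nn|NN
N/II-2 aff I-1×I-2: Nn|NN
N/II-3 aff I-1×I-2: Nn|NN
⇒ N over [I-1,I-2,II-1,II-2,II-3]: 32 consistent
Q/I-1 aff ·: Qq|QQ
Q/I-2 un ·: qq
Q/II-1 ? I-1×I-2: qq|Qq
Q/II-2 ? I-1×I-2: qq|Qq
Q/II-3 ? I-1×I-2: qq|Qq
⇒ Q over [I-1,I-2,II-1,II-2,II-3]: 9 consistent

II-1 ∈ {NN Qq, NN qq, Nn Qq, Nn qq, nn Qq, nn qq}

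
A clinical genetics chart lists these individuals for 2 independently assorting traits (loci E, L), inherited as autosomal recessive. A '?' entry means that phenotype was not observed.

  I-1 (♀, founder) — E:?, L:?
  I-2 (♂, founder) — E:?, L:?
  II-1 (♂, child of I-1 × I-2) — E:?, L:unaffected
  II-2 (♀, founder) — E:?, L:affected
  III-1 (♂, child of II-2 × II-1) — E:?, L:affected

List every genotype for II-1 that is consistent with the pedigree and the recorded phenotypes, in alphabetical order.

II-1 ∈ {EE Ll, Ee Ll, ee Ll}

E/I-1 ? ·: EE|Ee|ee
E/I-2 ? ·: EE|Ee|ee
E/II-1 ? I-1×I-2: EE|Ee|ee
E/II-2 ? ·: EE|Ee|ee
E/III-1 ? II-2×II-1: EE|Ee|ee
⇒ E over [I-1,I-2,II-1,II-2,III-1]: 81 consistent
L/I-1 ? ·: LL|Ll|ll
L/I-2 ? ·: LL|Ll|ll
L/II-1 un I-1×I-2: Ll
L/II-2 aff ·: ll
L/III-1 aff II-2×II-1: ll
⇒ L over [I-1,I-2,II-1,II-2,III-1]: 7 consistent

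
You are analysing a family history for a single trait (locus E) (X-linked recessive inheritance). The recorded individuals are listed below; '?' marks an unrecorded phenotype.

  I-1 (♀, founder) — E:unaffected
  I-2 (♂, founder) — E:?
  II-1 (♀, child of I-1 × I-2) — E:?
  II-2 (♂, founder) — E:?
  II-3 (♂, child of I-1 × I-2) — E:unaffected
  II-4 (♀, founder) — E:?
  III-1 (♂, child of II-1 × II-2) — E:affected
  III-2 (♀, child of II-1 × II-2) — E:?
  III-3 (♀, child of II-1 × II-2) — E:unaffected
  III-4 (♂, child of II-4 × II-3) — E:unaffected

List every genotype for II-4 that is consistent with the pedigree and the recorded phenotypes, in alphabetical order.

II-4 ∈ {X^EX^E, X^EX^e}

E/I-1 un ·: X^EX^E|X^EX^e
E/I-2 ? ·: X^EY|X^eY
E/II-1 ? I-1×I-2: X^EX^e|X^eX^e
E/II-2 ? ·: X^EY|X^eY
E/II-3 un I-1×I-2: X^EY
E/II-4 ? ·: X^EX^E|X^EX^e
E/III-1 aff II-1×II-2: X^eY
E/III-2 ? II-1×II-2: X^EX^E|X^EX^e|X^eX^e
E/III-3 un II-1×II-2: X^EX^E|X^EX^e
E/III-4 un II-4×II-3: X^EY
⇒ E over [I-1,I-2,II-1,II-2,II-3,II-4,III-1,III-2,III-3,III-4]: 38 consistent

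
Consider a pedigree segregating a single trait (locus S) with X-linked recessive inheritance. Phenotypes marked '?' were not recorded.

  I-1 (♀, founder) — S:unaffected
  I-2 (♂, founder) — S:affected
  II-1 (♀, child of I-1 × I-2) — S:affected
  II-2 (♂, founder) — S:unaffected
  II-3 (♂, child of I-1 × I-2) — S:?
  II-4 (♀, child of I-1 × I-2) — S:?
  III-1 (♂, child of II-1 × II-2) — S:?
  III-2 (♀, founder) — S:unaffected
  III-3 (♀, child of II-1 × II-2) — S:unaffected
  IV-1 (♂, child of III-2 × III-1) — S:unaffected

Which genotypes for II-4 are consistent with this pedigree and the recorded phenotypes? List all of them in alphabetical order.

II-4 ∈ {X^SX^s, X^sX^s}

S/I-1 un ·: X^SX^s
S/I-2 aff ·: X^sY
S/II-1 aff I-1×I-2: X^sX^s
S/II-2 un ·: X^SY
S/II-3 ? I-1×I-2: X^SY|X^sY
S/II-4 ? I-1×I-2: X^SX^s|X^sX^s
S/III-1 ? II-1×II-2: X^sY
S/III-2 un ·: X^SX^S|X^SX^s
S/III-3 un II-1×II-2: X^SX^s
S/IV-1 un III-2×III-1: X^SY
⇒ S over [I-1,I-2,II-1,II-2,II-3,II-4,III-1,III-2,III-3,IV-1]: 8 consistent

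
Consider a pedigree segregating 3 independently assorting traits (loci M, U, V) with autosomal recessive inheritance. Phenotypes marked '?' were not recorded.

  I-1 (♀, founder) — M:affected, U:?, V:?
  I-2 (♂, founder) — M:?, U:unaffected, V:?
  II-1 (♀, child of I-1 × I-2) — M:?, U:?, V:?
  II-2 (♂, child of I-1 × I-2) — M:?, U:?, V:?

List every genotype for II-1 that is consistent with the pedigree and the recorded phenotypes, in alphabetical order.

M/I-1 aff ·: mm
M/I-2 ? ·: MM|Mm|mm
M/II-1 ? I-1×I-2: Mm|mm
M/II-2 ? I-1×I-2: Mm|mm
⇒ M over [I-1,I-2,II-1,II-2]: 6 consistent
U/I-1 ? ·: UU|Uu|uu
U/I-2 un ·: UU|Uu
U/II-1 ? I-1×I-2: UU|Uu|uu
U/II-2 ? I-1×I-2: UU|Uu|uu
⇒ U over [I-1,I-2,II-1,II-2]: 23 consistent
V/I-1 ? ·: VV|Vv|vv
V/I-2 ? ·: VV|Vv|vv
V/II-1 ? I-1×I-2: VV|Vv|vv
V/II-2 ? I-1×I-2: VV|Vv|vv
⇒ V over [I-1,I-2,II-1,II-2]: 29 consistent

II-1 ∈ {Mm UU VV, Mm UU Vv, Mm UU vv, Mm Uu VV, Mm Uu Vv, Mm Uu vv, Mm uu VV, Mm uu Vv, Mm uu vv, mm UU VV, mm UU Vv, mm UU vv, mm Uu VV, mm Uu Vv, mm Uu vv, mm uu VV, mm uu Vv, mm uu vv}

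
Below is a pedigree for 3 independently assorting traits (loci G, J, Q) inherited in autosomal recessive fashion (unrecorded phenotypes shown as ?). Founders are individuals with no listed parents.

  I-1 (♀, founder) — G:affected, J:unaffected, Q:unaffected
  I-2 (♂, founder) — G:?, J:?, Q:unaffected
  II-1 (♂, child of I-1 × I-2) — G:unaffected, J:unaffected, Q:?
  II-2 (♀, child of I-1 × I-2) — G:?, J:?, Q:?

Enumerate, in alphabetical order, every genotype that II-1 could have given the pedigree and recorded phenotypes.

II-1 ∈ {Gg JJ QQ, Gg JJ Qq, Gg JJ qq, Gg Jj QQ, Gg Jj Qq, Gg Jj qq}

G/I-1 aff ·: gg
G/I-2 ? ·: GG|Gg
G/II-1 un I-1×I-2: Gg
G/II-2 ? I-1×I-2: Gg|gg
⇒ G over [I-1,I-2,II-1,II-2]: 3 consistent
J/I-1 un ·: JJ|Jj
J/I-2 ? ·: JJ|Jj|jj
J/II-1 un I-1×I-2: JJ|Jj
J/II-2 ? I-1×I-2: JJ|Jj|jj
⇒ J over [I-1,I-2,II-1,II-2]: 18 consistent
Q/I-1 un ·: QQ|Qq
Q/I-2 un ·: QQ|Qq
Q/II-1 ? I-1×I-2: QQ|Qq|qq
Q/II-2 ? I-1×I-2: QQ|Qq|qq
⇒ Q over [I-1,I-2,II-1,II-2]: 18 consistent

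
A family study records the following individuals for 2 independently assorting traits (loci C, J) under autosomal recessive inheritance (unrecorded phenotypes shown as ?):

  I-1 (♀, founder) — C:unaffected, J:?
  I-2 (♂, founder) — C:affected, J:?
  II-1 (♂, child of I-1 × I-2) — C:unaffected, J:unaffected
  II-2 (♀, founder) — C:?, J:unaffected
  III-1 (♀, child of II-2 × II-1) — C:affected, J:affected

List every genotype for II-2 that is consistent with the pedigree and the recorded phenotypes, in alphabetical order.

II-2 ∈ {Cc Jj, cc Jj}

C/I-1 un ·: CC|Cc
C/I-2 aff ·: cc
C/II-1 un I-1×I-2: Cc
C/II-2 ? ·: Cc|cc
C/III-1 aff II-2×II-1: cc
⇒ C over [I-1,I-2,II-1,II-2,III-1]: 4 consistent
J/I-1 ? ·: JJ|Jj|jj
J/I-2 ? ·: JJ|Jj|jj
J/II-1 un I-1×I-2: Jj
J/II-2 un ·: Jj
J/III-1 aff II-2×II-1: jj
⇒ J over [I-1,I-2,II-1,II-2,III-1]: 7 consistent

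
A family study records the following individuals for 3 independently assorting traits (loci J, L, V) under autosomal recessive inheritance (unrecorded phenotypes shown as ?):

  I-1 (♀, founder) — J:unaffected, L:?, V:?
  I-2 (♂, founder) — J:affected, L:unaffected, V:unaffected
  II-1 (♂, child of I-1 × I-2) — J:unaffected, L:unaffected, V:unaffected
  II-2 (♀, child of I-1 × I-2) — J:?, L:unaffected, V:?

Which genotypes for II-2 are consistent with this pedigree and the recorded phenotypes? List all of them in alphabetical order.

II-2 ∈ {Jj LL VV, Jj LL Vv, Jj LL vv, Jj Ll VV, Jj Ll Vv, Jj Ll vv, jj LL VV, jj LL Vv, jj LL vv, jj Ll VV, jj Ll Vv, jj Ll vv}

J/I-1 un ·: JJ|Jj
J/I-2 aff ·: jj
J/II-1 un I-1×I-2: Jj
J/II-2 ? I-1×I-2: Jj|jj
⇒ J over [I-1,I-2,II-1,II-2]: 3 consistent
L/I-1 ? ·: LL|Ll|ll
L/I-2 un ·: LL|Ll
L/II-1 un I-1×I-2: LL|Ll
L/II-2 un I-1×I-2: LL|Ll
⇒ L over [I-1,I-2,II-1,II-2]: 15 consistent
V/I-1 ? ·: VV|Vv|vv
V/I-2 un ·: VV|Vv
V/II-1 un I-1×I-2: VV|Vv
V/II-2 ? I-1×I-2: VV|Vv|vv
⇒ V over [I-1,I-2,II-1,II-2]: 18 consistent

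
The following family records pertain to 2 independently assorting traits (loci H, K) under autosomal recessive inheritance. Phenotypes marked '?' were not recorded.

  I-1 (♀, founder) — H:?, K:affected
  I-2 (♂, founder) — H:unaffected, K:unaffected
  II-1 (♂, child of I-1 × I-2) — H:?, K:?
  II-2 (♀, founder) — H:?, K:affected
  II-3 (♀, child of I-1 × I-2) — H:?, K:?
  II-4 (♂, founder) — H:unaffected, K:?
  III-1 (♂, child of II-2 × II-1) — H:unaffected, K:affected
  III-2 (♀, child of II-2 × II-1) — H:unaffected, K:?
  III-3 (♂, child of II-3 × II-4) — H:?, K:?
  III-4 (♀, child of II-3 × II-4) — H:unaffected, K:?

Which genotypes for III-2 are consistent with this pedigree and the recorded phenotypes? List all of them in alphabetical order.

III-2 ∈ {HH Kk, HH kk, Hh Kk, Hh kk}

H/I-1 ? ·: HH|Hh|hh
H/I-2 un ·: HH|Hh
H/II-1 ? I-1×I-2: HH|Hh|hh
H/II-2 ? ·: HH|Hh|hh
H/II-3 ? I-1×I-2: HH|Hh|hh
H/II-4 un ·: HH|Hh
H/III-1 un II-2×II-1: HH|Hh
H/III-2 un II-2×II-1: HH|Hh
H/III-3 ? II-3×II-4: HH|Hh|hh
H/III-4 un II-3×II-4: HH|Hh
⇒ H over [I-1,I-2,II-1,II-2,II-3,II-4,III-1,III-2,III-3,III-4]: 1019 consistent
K/I-1 aff ·: kk
K/I-2 un ·: KK|Kk
K/II-1 ? I-1×I-2: Kk|kk
K/II-2 aff ·: kk
K/II-3 ? I-1×I-2: Kk|kk
K/II-4 ? ·: KK|Kk|kk
K/III-1 aff II-2×II-1: kk
K/III-2 ? II-2×II-1: Kk|kk
K/III-3 ? II-3×II-4: KK|Kk|kk
K/III-4 ? II-3×II-4: KK|Kk|kk
⇒ K over [I-1,I-2,II-1,II-2,II-3,II-4,III-1,III-2,III-3,III-4]: 103 consistent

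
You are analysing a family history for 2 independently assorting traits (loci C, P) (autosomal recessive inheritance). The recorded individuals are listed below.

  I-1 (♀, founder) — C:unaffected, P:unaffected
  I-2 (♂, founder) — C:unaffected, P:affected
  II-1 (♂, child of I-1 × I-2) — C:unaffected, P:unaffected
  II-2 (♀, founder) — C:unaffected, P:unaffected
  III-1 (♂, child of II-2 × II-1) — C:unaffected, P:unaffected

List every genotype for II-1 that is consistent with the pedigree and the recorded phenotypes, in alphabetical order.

C/I-1 un ·: CC|Cc
C/I-2 un ·: CC|Cc
C/II-1 un I-1×I-2: CC|Cc
C/II-2 un ·: CC|Cc
C/III-1 un II-2×II-1: CC|Cc
⇒ C over [I-1,I-2,II-1,II-2,III-1]: 24 consistent
P/I-1 un ·: PP|Pp
P/I-2 aff ·: pp
P/II-1 un I-1×I-2: Pp
P/II-2 un ·: PP|Pp
P/III-1 un II-2×II-1: PP|Pp
⇒ P over [I-1,I-2,II-1,II-2,III-1]: 8 consistent

II-1 ∈ {CC Pp, Cc Pp}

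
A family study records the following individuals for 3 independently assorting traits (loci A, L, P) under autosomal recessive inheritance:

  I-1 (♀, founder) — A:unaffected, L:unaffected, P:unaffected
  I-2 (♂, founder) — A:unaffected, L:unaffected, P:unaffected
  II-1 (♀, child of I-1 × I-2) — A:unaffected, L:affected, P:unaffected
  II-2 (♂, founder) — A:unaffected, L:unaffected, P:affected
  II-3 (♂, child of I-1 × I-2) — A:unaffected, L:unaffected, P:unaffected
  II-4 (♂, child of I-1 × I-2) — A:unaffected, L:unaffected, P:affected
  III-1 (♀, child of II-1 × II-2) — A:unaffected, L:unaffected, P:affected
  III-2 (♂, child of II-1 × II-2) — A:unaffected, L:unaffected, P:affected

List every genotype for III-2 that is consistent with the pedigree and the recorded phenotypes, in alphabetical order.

A/I-1 un ·: AA|Aa
A/I-2 un ·: AA|Aa
A/II-1 un I-1×I-2: AA|Aa
A/II-2 un ·: AA|Aa
A/II-3 un I-1×I-2: AA|Aa
A/II-4 un I-1×I-2: AA|Aa
A/III-1 un II-1×II-2: AA|Aa
A/III-2 un II-1×II-2: AA|Aa
⇒ A over [I-1,I-2,II-1,II-2,II-3,II-4,III-1,III-2]: 161 consistent
L/I-1 un ·: Ll
L/I-2 un ·: Ll
L/II-1 aff I-1×I-2: ll
L/II-2 un ·: LL|Ll
L/II-3 un I-1×I-2: LL|Ll
L/II-4 un I-1×I-2: LL|Ll
L/III-1 un II-1×II-2: Ll
L/III-2 un II-1×II-2: Ll
⇒ L over [I-1,I-2,II-1,II-2,II-3,II-4,III-1,III-2]: 8 consistent
P/I-1 un ·: Pp
P/I-2 un ·: Pp
P/II-1 un I-1×I-2: Pp
P/II-2 aff ·: pp
P/II-3 un I-1×I-2: PP|Pp
P/II-4 aff I-1×I-2: pp
P/III-1 aff II-1×II-2: pp
P/III-2 aff II-1×II-2: pp
⇒ P over [I-1,I-2,II-1,II-2,II-3,II-4,III-1,III-2]: 2 consistent

III-2 ∈ {AA Ll pp, Aa Ll pp}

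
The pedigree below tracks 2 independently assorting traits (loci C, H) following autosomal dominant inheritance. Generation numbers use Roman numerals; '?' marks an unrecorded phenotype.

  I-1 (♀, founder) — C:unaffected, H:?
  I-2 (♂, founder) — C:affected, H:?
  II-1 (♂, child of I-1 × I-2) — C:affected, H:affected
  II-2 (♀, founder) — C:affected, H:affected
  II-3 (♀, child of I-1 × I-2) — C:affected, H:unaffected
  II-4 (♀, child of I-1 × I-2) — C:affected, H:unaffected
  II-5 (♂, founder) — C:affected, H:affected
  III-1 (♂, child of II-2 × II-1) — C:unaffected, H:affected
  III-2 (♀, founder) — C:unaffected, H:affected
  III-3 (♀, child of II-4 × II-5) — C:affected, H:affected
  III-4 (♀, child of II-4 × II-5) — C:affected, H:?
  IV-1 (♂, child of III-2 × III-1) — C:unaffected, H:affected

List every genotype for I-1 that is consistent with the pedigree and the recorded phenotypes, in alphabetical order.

I-1 ∈ {cc Hh, cc hh}

C/I-1 un ·: cc
C/I-2 aff ·: Cc|CC
C/II-1 aff I-1×I-2: Cc
C/II-2 aff ·: Cc
C/II-3 aff I-1×I-2: Cc
C/II-4 aff I-1×I-2: Cc
C/II-5 aff ·: Cc|CC
C/III-1 un II-2×II-1: cc
C/III-2 un ·: cc
C/III-3 aff II-4×II-5: Cc|CC
C/III-4 aff II-4×II-5: Cc|CC
C/IV-1 un III-2×III-1: cc
⇒ C over [I-1,I-2,II-1,II-2,II-3,II-4,II-5,III-1,III-2,III-3,III-4,IV-1]: 16 consistent
H/I-1 ? ·: hh|Hh
H/I-2 ? ·: hh|Hh
H/II-1 aff I-1×I-2: Hh|HH
H/II-2 aff ·: Hh|HH
H/II-3 un I-1×I-2: hh
H/II-4 un I-1×I-2: hh
H/II-5 aff ·: Hh|HH
H/III-1 aff II-2×II-1: Hh|HH
H/III-2 aff ·: Hh|HH
H/III-3 aff II-4×II-5: Hh
H/III-4 ? II-4×II-5: hh|Hh
H/IV-1 aff III-2×III-1: Hh|HH
⇒ H over [I-1,I-2,II-1,II-2,II-3,II-4,II-5,III-1,III-2,III-3,III-4,IV-1]: 156 consistent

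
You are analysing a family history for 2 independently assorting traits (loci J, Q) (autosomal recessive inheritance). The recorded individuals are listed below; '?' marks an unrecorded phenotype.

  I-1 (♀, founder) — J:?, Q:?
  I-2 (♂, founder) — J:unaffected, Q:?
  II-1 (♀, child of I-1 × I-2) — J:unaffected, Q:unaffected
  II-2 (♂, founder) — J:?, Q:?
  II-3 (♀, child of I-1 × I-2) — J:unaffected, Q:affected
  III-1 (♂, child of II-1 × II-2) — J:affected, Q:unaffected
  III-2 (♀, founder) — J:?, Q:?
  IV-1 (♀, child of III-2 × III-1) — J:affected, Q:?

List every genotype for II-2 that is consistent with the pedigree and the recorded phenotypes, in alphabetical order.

II-2 ∈ {Jj QQ, Jj Qq, Jj qq, jj QQ, jj Qq, jj qq}

J/I-1 ? ·: JJ|Jj|jj
J/I-2 un ·: JJ|Jj
J/II-1 un I-1×I-2: Jj
J/II-2 ? ·: Jj|jj
J/II-3 un I-1×I-2: JJ|Jj
J/III-1 aff II-1×II-2: jj
J/III-2 ? ·: Jj|jj
J/IV-1 aff III-2×III-1: jj
⇒ J over [I-1,I-2,II-1,II-2,II-3,III-1,III-2,IV-1]: 32 consistent
Q/I-1 ? ·: Qq|qq
Q/I-2 ? ·: Qq|qq
Q/II-1 un I-1×I-2: QQ|Qq
Q/II-2 ? ·: QQ|Qq|qq
Q/II-3 aff I-1×I-2: qq
Q/III-1 un II-1×II-2: QQ|Qq
Q/III-2 ? ·: QQ|Qq|qq
Q/IV-1 ? III-2×III-1: QQ|Qq|qq
⇒ Q over [I-1,I-2,II-1,II-2,II-3,III-1,III-2,IV-1]: 109 consistent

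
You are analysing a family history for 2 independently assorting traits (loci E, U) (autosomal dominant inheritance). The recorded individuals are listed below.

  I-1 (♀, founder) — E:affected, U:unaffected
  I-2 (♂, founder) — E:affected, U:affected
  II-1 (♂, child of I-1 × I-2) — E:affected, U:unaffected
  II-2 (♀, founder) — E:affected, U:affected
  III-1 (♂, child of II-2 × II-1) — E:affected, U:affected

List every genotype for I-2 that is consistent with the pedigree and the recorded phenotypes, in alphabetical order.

E/I-1 aff ·: Ee|EE
E/I-2 aff ·: Ee|EE
E/II-1 aff I-1×I-2: Ee|EE
E/II-2 aff ·: Ee|EE
E/III-1 aff II-2×II-1: Ee|EE
⇒ E over [I-1,I-2,II-1,II-2,III-1]: 24 consistent
U/I-1 un ·: uu
U/I-2 aff ·: Uu
U/II-1 un I-1×I-2: uu
U/II-2 aff ·: Uu|UU
U/III-1 aff II-2×II-1: Uu
⇒ U over [I-1,I-2,II-1,II-2,III-1]: 2 consistent

I-2 ∈ {EE Uu, Ee Uu}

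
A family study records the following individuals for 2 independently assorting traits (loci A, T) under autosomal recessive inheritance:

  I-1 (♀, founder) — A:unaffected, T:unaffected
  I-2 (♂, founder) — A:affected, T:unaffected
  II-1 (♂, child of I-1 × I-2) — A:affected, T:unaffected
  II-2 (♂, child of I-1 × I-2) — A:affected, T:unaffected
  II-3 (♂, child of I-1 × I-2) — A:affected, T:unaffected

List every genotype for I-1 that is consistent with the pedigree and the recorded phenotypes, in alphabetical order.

A/I-1 un ·: Aa
A/I-2 aff ·: aa
A/II-1 aff I-1×I-2: aa
A/II-2 aff I-1×I-2: aa
A/II-3 aff I-1×I-2: aa
⇒ A over [I-1,I-2,II-1,II-2,II-3]: 1 consistent
T/I-1 un ·: TT|Tt
T/I-2 un ·: TT|Tt
T/II-1 un I-1×I-2: TT|Tt
T/II-2 un I-1×I-2: TT|Tt
T/II-3 un I-1×I-2: TT|Tt
⇒ T over [I-1,I-2,II-1,II-2,II-3]: 25 consistent

I-1 ∈ {Aa TT, Aa Tt}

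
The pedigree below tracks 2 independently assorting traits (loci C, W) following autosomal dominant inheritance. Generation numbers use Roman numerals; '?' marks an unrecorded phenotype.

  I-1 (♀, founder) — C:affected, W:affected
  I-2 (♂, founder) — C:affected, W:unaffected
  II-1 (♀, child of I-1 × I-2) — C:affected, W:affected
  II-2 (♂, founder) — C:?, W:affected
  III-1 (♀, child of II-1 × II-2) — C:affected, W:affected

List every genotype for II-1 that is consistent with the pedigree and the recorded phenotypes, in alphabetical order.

II-1 ∈ {CC Ww, Cc Ww}

C/I-1 aff ·: Cc|CC
C/I-2 aff ·: Cc|CC
C/II-1 aff I-1×I-2: Cc|CC
C/II-2 ? ·: cc|Cc|CC
C/III-1 aff II-1×II-2: Cc|CC
⇒ C over [I-1,I-2,II-1,II-2,III-1]: 31 consistent
W/I-1 aff ·: Ww|WW
W/I-2 un ·: ww
W/II-1 aff I-1×I-2: Ww
W/II-2 aff ·: Ww|WW
W/III-1 aff II-1×II-2: Ww|WW
⇒ W over [I-1,I-2,II-1,II-2,III-1]: 8 consistent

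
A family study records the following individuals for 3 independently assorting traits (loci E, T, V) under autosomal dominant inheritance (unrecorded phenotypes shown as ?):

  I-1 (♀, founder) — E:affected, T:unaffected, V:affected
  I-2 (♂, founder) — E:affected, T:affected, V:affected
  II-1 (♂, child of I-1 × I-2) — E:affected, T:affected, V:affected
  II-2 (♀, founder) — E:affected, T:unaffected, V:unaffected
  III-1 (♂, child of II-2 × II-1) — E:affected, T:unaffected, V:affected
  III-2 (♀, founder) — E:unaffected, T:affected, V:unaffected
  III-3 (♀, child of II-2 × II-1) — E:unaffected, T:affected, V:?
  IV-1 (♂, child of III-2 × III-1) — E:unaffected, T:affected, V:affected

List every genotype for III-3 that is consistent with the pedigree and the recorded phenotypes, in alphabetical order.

III-3 ∈ {ee Tt Vv, ee Tt vv}

E/I-1 aff ·: Ee|EE
E/I-2 aff ·: Ee|EE
E/II-1 aff I-1×I-2: Ee
E/II-2 aff ·: Ee
E/III-1 aff II-2×II-1: Ee
E/III-2 un ·: ee
E/III-3 un II-2×II-1: ee
E/IV-1 un III-2×III-1: ee
⇒ E over [I-1,I-2,II-1,II-2,III-1,III-2,III-3,IV-1]: 3 consistent
T/I-1 un ·: tt
T/I-2 aff ·: Tt|TT
T/II-1 aff I-1×I-2: Tt
T/II-2 un ·: tt
T/III-1 un II-2×II-1: tt
T/III-2 aff ·: Tt|TT
T/III-3 aff II-2×II-1: Tt
T/IV-1 aff III-2×III-1: Tt
⇒ T over [I-1,I-2,II-1,II-2,III-1,III-2,III-3,IV-1]: 4 consistent
V/I-1 aff ·: Vv|VV
V/I-2 aff ·: Vv|VV
V/II-1 aff I-1×I-2: Vv|VV
V/II-2 un ·: vv
V/III-1 aff II-2×II-1: Vv
V/III-2 un ·: vv
V/III-3 ? II-2×II-1: vv|Vv
V/IV-1 aff III-2×III-1: Vv
⇒ V over [I-1,I-2,II-1,II-2,III-1,III-2,III-3,IV-1]: 10 consistent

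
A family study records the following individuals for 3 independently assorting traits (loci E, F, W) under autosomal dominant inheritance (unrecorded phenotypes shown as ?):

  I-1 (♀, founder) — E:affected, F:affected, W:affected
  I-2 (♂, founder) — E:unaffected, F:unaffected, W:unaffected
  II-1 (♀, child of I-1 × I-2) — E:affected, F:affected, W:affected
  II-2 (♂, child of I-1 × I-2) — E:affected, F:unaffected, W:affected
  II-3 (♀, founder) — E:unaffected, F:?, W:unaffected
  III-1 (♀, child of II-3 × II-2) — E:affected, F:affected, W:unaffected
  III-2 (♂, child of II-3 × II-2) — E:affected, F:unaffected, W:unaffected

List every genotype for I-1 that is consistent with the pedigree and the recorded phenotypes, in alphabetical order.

I-1 ∈ {EE Ff WW, EE Ff Ww, Ee Ff WW, Ee Ff Ww}

E/I-1 aff ·: Ee|EE
E/I-2 un ·: ee
E/II-1 aff I-1×I-2: Ee
E/II-2 aff I-1×I-2: Ee
E/II-3 un ·: ee
E/III-1 aff II-3×II-2: Ee
E/III-2 aff II-3×II-2: Ee
⇒ E over [I-1,I-2,II-1,II-2,II-3,III-1,III-2]: 2 consistent
F/I-1 aff ·: Ff
F/I-2 un ·: ff
F/II-1 aff I-1×I-2: Ff
F/II-2 un I-1×I-2: ff
F/II-3 ? ·: Ff
F/III-1 aff II-3×II-2: Ff
F/III-2 un II-3×II-2: ff
⇒ F over [I-1,I-2,II-1,II-2,II-3,III-1,III-2]: 1 consistent
W/I-1 aff ·: Ww|WW
W/I-2 un ·: ww
W/II-1 aff I-1×I-2: Ww
W/II-2 aff I-1×I-2: Ww
W/II-3 un ·: ww
W/III-1 un II-3×II-2: ww
W/III-2 un II-3×II-2: ww
⇒ W over [I-1,I-2,II-1,II-2,II-3,III-1,III-2]: 2 consistent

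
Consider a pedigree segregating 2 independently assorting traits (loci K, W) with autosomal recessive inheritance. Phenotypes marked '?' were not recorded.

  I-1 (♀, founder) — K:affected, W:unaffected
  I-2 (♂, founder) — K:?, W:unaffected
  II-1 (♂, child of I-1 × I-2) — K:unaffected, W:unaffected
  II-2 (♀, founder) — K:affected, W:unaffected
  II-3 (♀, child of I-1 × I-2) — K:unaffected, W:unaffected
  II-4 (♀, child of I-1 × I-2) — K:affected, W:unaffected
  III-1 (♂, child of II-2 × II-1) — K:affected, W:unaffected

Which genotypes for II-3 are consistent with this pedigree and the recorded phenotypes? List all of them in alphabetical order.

K/I-1 aff ·: kk
K/I-2 ? ·: Kk
K/II-1 un I-1×I-2: Kk
K/II-2 aff ·: kk
K/II-3 un I-1×I-2: Kk
K/II-4 aff I-1×I-2: kk
K/III-1 aff II-2×II-1: kk
⇒ K over [I-1,I-2,II-1,II-2,II-3,II-4,III-1]: 1 consistent
W/I-1 un ·: WW|Ww
W/I-2 un ·: WW|Ww
W/II-1 un I-1×I-2: WW|Ww
W/II-2 un ·: WW|Ww
W/II-3 un I-1×I-2: WW|Ww
W/II-4 un I-1×I-2: WW|Ww
W/III-1 un II-2×II-1: WW|Ww
⇒ W over [I-1,I-2,II-1,II-2,II-3,II-4,III-1]: 87 consistent

II-3 ∈ {Kk WW, Kk Ww}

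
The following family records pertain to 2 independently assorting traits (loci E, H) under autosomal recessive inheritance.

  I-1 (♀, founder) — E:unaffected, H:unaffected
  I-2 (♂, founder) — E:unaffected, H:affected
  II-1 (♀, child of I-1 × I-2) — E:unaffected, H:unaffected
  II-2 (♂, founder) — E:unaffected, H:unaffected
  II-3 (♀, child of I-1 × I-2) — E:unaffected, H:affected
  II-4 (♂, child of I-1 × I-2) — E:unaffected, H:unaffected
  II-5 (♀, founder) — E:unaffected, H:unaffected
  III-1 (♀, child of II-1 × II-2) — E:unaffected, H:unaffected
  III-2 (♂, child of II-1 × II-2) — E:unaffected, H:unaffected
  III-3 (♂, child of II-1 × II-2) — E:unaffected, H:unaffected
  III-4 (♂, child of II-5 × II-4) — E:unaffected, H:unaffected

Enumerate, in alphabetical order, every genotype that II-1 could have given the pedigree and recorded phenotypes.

E/I-1 un ·: EE|Ee
E/I-2 un ·: EE|Ee
E/II-1 un I-1×I-2: EE|Ee
E/II-2 un ·: EE|Ee
E/II-3 un I-1×I-2: EE|Ee
E/II-4 un I-1×I-2: EE|Ee
E/II-5 un ·: EE|Ee
E/III-1 un II-1×II-2: EE|Ee
E/III-2 un II-1×II-2: EE|Ee
E/III-3 un II-1×II-2: EE|Ee
E/III-4 un II-5×II-4: EE|Ee
⇒ E over [I-1,I-2,II-1,II-2,II-3,II-4,II-5,III-1,III-2,III-3,III-4]: 1077 consistent
H/I-1 un ·: Hh
H/I-2 aff ·: hh
H/II-1 un I-1×I-2: Hh
H/II-2 un ·: HH|Hh
H/II-3 aff I-1×I-2: hh
H/II-4 un I-1×I-2: Hh
H/II-5 un ·: HH|Hh
H/III-1 un II-1×II-2: HH|Hh
H/III-2 un II-1×II-2: HH|Hh
H/III-3 un II-1×II-2: HH|Hh
H/III-4 un II-5×II-4: HH|Hh
⇒ H over [I-1,I-2,II-1,II-2,II-3,II-4,II-5,III-1,III-2,III-3,III-4]: 64 consistent

II-1 ∈ {EE Hh, Ee Hh}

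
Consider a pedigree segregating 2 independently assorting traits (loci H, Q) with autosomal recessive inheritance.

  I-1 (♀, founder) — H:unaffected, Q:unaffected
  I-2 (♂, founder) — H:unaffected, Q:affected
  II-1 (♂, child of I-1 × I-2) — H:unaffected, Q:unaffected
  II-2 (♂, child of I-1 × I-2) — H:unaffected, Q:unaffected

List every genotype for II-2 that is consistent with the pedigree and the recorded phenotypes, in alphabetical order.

II-2 ∈ {HH Qq, Hh Qq}

H/I-1 un ·: HH|Hh
H/I-2 un ·: HH|Hh
H/II-1 un I-1×I-2: HH|Hh
H/II-2 un I-1×I-2: HH|Hh
⇒ H over [I-1,I-2,II-1,II-2]: 13 consistent
Q/I-1 un ·: QQ|Qq
Q/I-2 aff ·: qq
Q/II-1 un I-1×I-2: Qq
Q/II-2 un I-1×I-2: Qq
⇒ Q over [I-1,I-2,II-1,II-2]: 2 consistent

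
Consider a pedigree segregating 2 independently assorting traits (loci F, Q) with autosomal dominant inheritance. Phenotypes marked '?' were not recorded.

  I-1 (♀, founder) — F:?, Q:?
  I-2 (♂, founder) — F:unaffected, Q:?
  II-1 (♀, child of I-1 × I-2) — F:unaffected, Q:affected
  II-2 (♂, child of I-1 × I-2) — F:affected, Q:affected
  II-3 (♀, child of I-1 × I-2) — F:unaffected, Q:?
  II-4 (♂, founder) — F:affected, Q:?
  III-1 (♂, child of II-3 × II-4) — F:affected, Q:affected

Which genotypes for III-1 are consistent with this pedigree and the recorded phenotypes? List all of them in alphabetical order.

III-1 ∈ {Ff QQ, Ff Qq}

F/I-1 ? ·: Ff
F/I-2 un ·: ff
F/II-1 un I-1×I-2: ff
F/II-2 aff I-1×I-2: Ff
F/II-3 un I-1×I-2: ff
F/II-4 aff ·: Ff|FF
F/III-1 aff II-3×II-4: Ff
⇒ F over [I-1,I-2,II-1,II-2,II-3,II-4,III-1]: 2 consistent
Q/I-1 ? ·: qq|Qq|QQ
Q/I-2 ? ·: qq|Qq|QQ
Q/II-1 aff I-1×I-2: Qq|QQ
Q/II-2 aff I-1×I-2: Qq|QQ
Q/II-3 ? I-1×I-2: qq|Qq|QQ
Q/II-4 ? ·: qq|Qq|QQ
Q/III-1 aff II-3×II-4: Qq|QQ
⇒ Q over [I-1,I-2,II-1,II-2,II-3,II-4,III-1]: 144 consistent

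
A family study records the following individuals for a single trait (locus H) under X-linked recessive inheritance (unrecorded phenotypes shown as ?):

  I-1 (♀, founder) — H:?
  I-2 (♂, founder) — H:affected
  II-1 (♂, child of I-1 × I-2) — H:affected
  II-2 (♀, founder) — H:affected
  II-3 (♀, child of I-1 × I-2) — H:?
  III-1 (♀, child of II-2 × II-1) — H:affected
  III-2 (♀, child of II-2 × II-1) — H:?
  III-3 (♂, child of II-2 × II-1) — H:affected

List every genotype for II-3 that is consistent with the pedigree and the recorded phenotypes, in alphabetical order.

II-3 ∈ {X^HX^h, X^hX^h}

H/I-1 ? ·: X^HX^h|X^hX^h
H/I-2 aff ·: X^hY
H/II-1 aff I-1×I-2: X^hY
H/II-2 aff ·: X^hX^h
H/II-3 ? I-1×I-2: X^HX^h|X^hX^h
H/III-1 aff II-2×II-1: X^hX^h
H/III-2 ? II-2×II-1: X^hX^h
H/III-3 aff II-2×II-1: X^hY
⇒ H over [I-1,I-2,II-1,II-2,II-3,III-1,III-2,III-3]: 3 consistent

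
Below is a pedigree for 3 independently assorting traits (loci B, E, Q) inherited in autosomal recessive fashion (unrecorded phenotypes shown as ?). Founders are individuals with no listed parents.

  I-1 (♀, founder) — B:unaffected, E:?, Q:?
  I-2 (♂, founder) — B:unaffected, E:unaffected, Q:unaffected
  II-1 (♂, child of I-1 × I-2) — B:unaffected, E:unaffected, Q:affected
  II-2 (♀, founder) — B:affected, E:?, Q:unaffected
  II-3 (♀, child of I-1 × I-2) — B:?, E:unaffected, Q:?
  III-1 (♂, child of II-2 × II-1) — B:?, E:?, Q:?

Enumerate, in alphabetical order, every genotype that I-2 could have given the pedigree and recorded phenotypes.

B/I-1 un ·: BB|Bb
B/I-2 un ·: BB|Bb
B/II-1 un I-1×I-2: BB|Bb
B/II-2 aff ·: bb
B/II-3 ? I-1×I-2: BB|Bb|bb
B/III-1 ? II-2×II-1: Bb|bb
⇒ B over [I-1,I-2,II-1,II-2,II-3,III-1]: 22 consistent
E/I-1 ? ·: EE|Ee|ee
E/I-2 un ·: EE|Ee
E/II-1 un I-1×I-2: EE|Ee
E/II-2 ? ·: EE|Ee|ee
E/II-3 un I-1×I-2: EE|Ee
E/III-1 ? II-2×II-1: EE|Ee|ee
⇒ E over [I-1,I-2,II-1,II-2,II-3,III-1]: 84 consistent
Q/I-1 ? ·: Qq|qq
Q/I-2 un ·: Qq
Q/II-1 aff I-1×I-2: qq
Q/II-2 un ·: QQ|Qq
Q/II-3 ? I-1×I-2: QQ|Qq|qq
Q/III-1 ? II-2×II-1: Qq|qq
⇒ Q over [I-1,I-2,II-1,II-2,II-3,III-1]: 15 consistent

I-2 ∈ {BB EE Qq, BB Ee Qq, Bb EE Qq, Bb Ee Qq}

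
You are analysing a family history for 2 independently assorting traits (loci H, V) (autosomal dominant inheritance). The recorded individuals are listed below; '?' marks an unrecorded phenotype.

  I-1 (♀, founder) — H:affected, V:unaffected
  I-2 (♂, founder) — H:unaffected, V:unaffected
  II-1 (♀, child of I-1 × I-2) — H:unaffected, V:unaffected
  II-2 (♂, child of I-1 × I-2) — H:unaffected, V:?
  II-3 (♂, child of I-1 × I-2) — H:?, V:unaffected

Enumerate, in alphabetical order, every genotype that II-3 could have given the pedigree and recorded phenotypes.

II-3 ∈ {Hh vv, hh vv}

H/I-1 aff ·: Hh
H/I-2 un ·: hh
H/II-1 un I-1×I-2: hh
H/II-2 un I-1×I-2: hh
H/II-3 ? I-1×I-2: hh|Hh
⇒ H over [I-1,I-2,II-1,II-2,II-3]: 2 consistent
V/I-1 un ·: vv
V/I-2 un ·: vv
V/II-1 un I-1×I-2: vv
V/II-2 ? I-1×I-2: vv
V/II-3 un I-1×I-2: vv
⇒ V over [I-1,I-2,II-1,II-2,II-3]: 1 consistent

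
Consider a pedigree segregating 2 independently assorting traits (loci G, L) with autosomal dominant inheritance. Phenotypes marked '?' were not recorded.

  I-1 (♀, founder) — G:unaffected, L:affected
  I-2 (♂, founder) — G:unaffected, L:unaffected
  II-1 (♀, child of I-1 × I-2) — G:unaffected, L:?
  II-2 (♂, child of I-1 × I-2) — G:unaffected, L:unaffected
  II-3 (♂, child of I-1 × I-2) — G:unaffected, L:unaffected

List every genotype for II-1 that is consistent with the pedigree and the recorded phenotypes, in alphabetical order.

II-1 ∈ {gg Ll, gg ll}

G/I-1 un ·: gg
G/I-2 un ·: gg
G/II-1 un I-1×I-2: gg
G/II-2 un I-1×I-2: gg
G/II-3 un I-1×I-2: gg
⇒ G over [I-1,I-2,II-1,II-2,II-3]: 1 consistent
L/I-1 aff ·: Ll
L/I-2 un ·: ll
L/II-1 ? I-1×I-2: ll|Ll
L/II-2 un I-1×I-2: ll
L/II-3 un I-1×I-2: ll
⇒ L over [I-1,I-2,II-1,II-2,II-3]: 2 consistent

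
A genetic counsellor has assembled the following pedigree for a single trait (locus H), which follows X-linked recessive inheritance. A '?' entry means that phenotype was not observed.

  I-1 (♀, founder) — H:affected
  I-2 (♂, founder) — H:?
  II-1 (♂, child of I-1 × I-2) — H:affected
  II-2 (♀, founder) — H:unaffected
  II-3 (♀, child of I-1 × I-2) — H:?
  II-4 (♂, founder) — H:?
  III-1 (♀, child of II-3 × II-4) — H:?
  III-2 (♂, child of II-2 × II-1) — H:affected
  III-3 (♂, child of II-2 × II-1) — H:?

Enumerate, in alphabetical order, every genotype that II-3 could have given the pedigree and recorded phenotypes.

H/I-1 aff ·: X^hX^h
H/I-2 ? ·: X^HY|X^hY
H/II-1 aff I-1×I-2: X^hY
H/II-2 un ·: X^HX^h
H/II-3 ? I-1×I-2: X^HX^h|X^hX^h
H/II-4 ? ·: X^HY|X^hY
H/III-1 ? II-3×II-4: X^HX^H|X^HX^h|X^hX^h
H/III-2 aff II-2×II-1: X^hY
H/III-3 ? II-2×II-1: X^HY|X^hY
⇒ H over [I-1,I-2,II-1,II-2,II-3,II-4,III-1,III-2,III-3]: 12 consistent

II-3 ∈ {X^HX^h, X^hX^h}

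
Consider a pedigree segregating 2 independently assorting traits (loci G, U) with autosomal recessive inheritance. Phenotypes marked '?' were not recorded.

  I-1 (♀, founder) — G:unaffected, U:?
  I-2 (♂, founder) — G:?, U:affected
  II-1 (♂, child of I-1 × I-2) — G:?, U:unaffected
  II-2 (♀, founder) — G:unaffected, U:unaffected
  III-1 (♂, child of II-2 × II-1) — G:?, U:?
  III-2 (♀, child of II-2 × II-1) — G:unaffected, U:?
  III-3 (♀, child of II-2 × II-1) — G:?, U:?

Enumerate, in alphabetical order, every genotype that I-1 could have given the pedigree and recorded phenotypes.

I-1 ∈ {GG UU, GG Uu, Gg UU, Gg Uu}

G/I-1 un ·: GG|Gg
G/I-2 ? ·: GG|Gg|gg
G/II-1 ? I-1×I-2: GG|Gg|gg
G/II-2 un ·: GG|Gg
G/III-1 ? II-2×II-1: GG|Gg|gg
G/III-2 un II-2×II-1: GG|Gg
G/III-3 ? II-2×II-1: GG|Gg|gg
⇒ G over [I-1,I-2,II-1,II-2,III-1,III-2,III-3]: 176 consistent
U/I-1 ? ·: UU|Uu
U/I-2 aff ·: uu
U/II-1 un I-1×I-2: Uu
U/II-2 un ·: UU|Uu
U/III-1 ? II-2×II-1: UU|Uu|uu
U/III-2 ? II-2×II-1: UU|Uu|uu
U/III-3 ? II-2×II-1: UU|Uu|uu
⇒ U over [I-1,I-2,II-1,II-2,III-1,III-2,III-3]: 70 consistent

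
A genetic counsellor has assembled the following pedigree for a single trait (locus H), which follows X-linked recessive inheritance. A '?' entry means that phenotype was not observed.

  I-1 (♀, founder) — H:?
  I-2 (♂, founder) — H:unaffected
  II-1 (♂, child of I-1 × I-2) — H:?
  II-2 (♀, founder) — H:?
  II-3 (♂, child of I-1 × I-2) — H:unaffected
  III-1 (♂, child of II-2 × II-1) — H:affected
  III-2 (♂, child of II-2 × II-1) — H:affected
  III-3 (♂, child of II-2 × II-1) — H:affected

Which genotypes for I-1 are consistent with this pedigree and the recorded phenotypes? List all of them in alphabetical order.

H/I-1 ? ·: X^HX^H|X^HX^h
H/I-2 un ·: X^HY
H/II-1 ? I-1×I-2: X^HY|X^hY
H/II-2 ? ·: X^HX^h|X^hX^h
H/II-3 un I-1×I-2: X^HY
H/III-1 aff II-2×II-1: X^hY
H/III-2 aff II-2×II-1: X^hY
H/III-3 aff II-2×II-1: X^hY
⇒ H over [I-1,I-2,II-1,II-2,II-3,III-1,III-2,III-3]: 6 consistent

I-1 ∈ {X^HX^H, X^HX^h}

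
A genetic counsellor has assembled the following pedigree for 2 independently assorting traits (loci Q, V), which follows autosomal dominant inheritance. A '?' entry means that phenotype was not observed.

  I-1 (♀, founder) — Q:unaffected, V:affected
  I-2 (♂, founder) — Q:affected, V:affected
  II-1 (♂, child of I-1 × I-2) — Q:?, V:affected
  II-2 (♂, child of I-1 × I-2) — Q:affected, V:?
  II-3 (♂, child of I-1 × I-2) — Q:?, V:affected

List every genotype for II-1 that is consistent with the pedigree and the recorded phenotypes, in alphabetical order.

II-1 ∈ {Qq VV, Qq Vv, qq VV, qq Vv}

Q/I-1 un ·: qq
Q/I-2 aff ·: Qq|QQ
Q/II-1 ? I-1×I-2: qq|Qq
Q/II-2 aff I-1×I-2: Qq
Q/II-3 ? I-1×I-2: qq|Qq
⇒ Q over [I-1,I-2,II-1,II-2,II-3]: 5 consistent
V/I-1 aff ·: Vv|VV
V/I-2 aff ·: Vv|VV
V/II-1 aff I-1×I-2: Vv|VV
V/II-2 ? I-1×I-2: vv|Vv|VV
V/II-3 aff I-1×I-2: Vv|VV
⇒ V over [I-1,I-2,II-1,II-2,II-3]: 29 consistent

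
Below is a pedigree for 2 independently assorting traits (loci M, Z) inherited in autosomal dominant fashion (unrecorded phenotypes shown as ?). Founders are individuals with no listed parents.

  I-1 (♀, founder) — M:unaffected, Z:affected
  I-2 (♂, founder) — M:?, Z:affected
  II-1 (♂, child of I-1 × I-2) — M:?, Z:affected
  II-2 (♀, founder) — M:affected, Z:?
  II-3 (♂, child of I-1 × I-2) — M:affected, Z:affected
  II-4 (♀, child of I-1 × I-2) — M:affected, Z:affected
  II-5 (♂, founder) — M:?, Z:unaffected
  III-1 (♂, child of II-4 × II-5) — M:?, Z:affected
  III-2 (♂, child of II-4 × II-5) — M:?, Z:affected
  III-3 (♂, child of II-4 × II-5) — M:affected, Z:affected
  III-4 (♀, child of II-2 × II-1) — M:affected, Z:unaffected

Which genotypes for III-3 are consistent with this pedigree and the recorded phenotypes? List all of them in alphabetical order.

M/I-1 un ·: mm
M/I-2 ? ·: Mm|MM
M/II-1 ? I-1×I-2: mm|Mm
M/II-2 aff ·: Mm|MM
M/II-3 aff I-1×I-2: Mm
M/II-4 aff I-1×I-2: Mm
M/II-5 ? ·: mm|Mm|MM
M/III-1 ? II-4×II-5: mm|Mm|MM
M/III-2 ? II-4×II-5: mm|Mm|MM
M/III-3 aff II-4×II-5: Mm|MM
M/III-4 aff II-2×II-1: Mm|MM
⇒ M over [I-1,I-2,II-1,II-2,II-3,II-4,II-5,III-1,III-2,III-3,III-4]: 300 consistent
Z/I-1 aff ·: Zz|ZZ
Z/I-2 aff ·: Zz|ZZ
Z/II-1 aff I-1×I-2: Zz
Z/II-2 ? ·: zz|Zz
Z/II-3 aff I-1×I-2: Zz|ZZ
Z/II-4 aff I-1×I-2: Zz|ZZ
Z/II-5 un ·: zz
Z/III-1 aff II-4×II-5: Zz
Z/III-2 aff II-4×II-5: Zz
Z/III-3 aff II-4×II-5: Zz
Z/III-4 un II-2×II-1: zz
⇒ Z over [I-1,I-2,II-1,II-2,II-3,II-4,II-5,III-1,III-2,III-3,III-4]: 24 consistent

III-3 ∈ {MM Zz, Mm Zz}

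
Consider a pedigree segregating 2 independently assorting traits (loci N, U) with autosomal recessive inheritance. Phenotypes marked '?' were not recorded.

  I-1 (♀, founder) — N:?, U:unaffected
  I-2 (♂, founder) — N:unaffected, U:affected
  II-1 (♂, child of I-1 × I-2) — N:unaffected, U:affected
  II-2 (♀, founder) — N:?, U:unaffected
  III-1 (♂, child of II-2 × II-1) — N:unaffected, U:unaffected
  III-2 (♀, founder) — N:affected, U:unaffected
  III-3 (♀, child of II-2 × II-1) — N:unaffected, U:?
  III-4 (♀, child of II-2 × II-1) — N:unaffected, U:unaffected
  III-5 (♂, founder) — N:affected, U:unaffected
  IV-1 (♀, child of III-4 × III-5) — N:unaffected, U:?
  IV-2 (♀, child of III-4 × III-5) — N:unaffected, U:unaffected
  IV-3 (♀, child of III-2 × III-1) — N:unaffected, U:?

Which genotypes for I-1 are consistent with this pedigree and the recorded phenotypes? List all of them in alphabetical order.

N/I-1 ? ·: NN|Nn|nn
N/I-2 un ·: NN|Nn
N/II-1 un I-1×I-2: NN|Nn
N/II-2 ? ·: NN|Nn|nn
N/III-1 un II-2×II-1: NN|Nn
N/III-2 aff ·: nn
N/III-3 un II-2×II-1: NN|Nn
N/III-4 un II-2×II-1: NN|Nn
N/III-5 aff ·: nn
N/IV-1 un III-4×III-5: Nn
N/IV-2 un III-4×III-5: Nn
N/IV-3 un III-2×III-1: Nn
⇒ N over [I-1,I-2,II-1,II-2,III-1,III-2,III-3,III-4,III-5,IV-1,IV-2,IV-3]: 125 consistent
U/I-1 un ·: Uu
U/I-2 aff ·: uu
U/II-1 aff I-1×I-2: uu
U/II-2 un ·: UU|Uu
U/III-1 un II-2×II-1: Uu
U/III-2 un ·: UU|Uu
U/III-3 ? II-2×II-1: Uu|uu
U/III-4 un II-2×II-1: Uu
U/III-5 un ·: UU|Uu
U/IV-1 ? III-4×III-5: UU|Uu|uu
U/IV-2 un III-4×III-5: UU|Uu
U/IV-3 ? III-2×III-1: UU|Uu|uu
⇒ U over [I-1,I-2,II-1,II-2,III-1,III-2,III-3,III-4,III-5,IV-1,IV-2,IV-3]: 150 consistent

I-1 ∈ {NN Uu, Nn Uu, nn Uu}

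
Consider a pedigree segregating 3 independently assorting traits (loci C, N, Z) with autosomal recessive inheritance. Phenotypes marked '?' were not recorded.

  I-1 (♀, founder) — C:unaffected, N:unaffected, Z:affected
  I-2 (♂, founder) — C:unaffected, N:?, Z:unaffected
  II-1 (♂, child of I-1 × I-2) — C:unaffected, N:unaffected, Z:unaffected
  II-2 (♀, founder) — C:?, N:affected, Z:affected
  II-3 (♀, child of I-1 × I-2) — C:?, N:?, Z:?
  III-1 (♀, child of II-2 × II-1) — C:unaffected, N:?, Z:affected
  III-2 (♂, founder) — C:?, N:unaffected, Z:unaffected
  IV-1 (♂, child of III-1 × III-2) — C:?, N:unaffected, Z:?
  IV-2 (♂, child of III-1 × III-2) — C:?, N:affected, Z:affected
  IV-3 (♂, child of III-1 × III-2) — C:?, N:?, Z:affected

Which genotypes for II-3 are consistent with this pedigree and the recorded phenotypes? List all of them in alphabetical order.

C/I-1 un ·: CC|Cc
C/I-2 un ·: CC|Cc
C/II-1 un I-1×I-2: CC|Cc
C/II-2 ? ·: CC|Cc|cc
C/II-3 ? I-1×I-2: CC|Cc|cc
C/III-1 un II-2×II-1: CC|Cc
C/III-2 ? ·: CC|Cc|cc
C/IV-1 ? III-1×III-2: CC|Cc|cc
C/IV-2 ? III-1×III-2: CC|Cc|cc
C/IV-3 ? III-1×III-2: CC|Cc|cc
⇒ C over [I-1,I-2,II-1,II-2,II-3,III-1,III-2,IV-1,IV-2,IV-3]: 1891 consistent
N/I-1 un ·: NN|Nn
N/I-2 ? ·: NN|Nn|nn
N/II-1 un I-1×I-2: NN|Nn
N/II-2 aff ·: nn
N/II-3 ? I-1×I-2: NN|Nn|nn
N/III-1 ? II-2×II-1: Nn|nn
N/III-2 un ·: Nn
N/IV-1 un III-1×III-2: NN|Nn
N/IV-2 aff III-1×III-2: nn
N/IV-3 ? III-1×III-2: NN|Nn|nn
⇒ N over [I-1,I-2,II-1,II-2,II-3,III-1,III-2,IV-1,IV-2,IV-3]: 128 consistent
Z/I-1 aff ·: zz
Z/I-2 un ·: ZZ|Zz
Z/II-1 un I-1×I-2: Zz
Z/II-2 aff ·: zz
Z/II-3 ? I-1×I-2: Zz|zz
Z/III-1 aff II-2×II-1: zz
Z/III-2 un ·: Zz
Z/IV-1 ? III-1×III-2: Zz|zz
Z/IV-2 aff III-1×III-2: zz
Z/IV-3 aff III-1×III-2: zz
⇒ Z over [I-1,I-2,II-1,II-2,II-3,III-1,III-2,IV-1,IV-2,IV-3]: 6 consistent

II-3 ∈ {CC NN Zz, CC NN zz, CC Nn Zz, CC Nn zz, CC nn Zz, CC nn zz, Cc NN Zz, Cc NN zz, Cc Nn Zz, Cc Nn zz, Cc nn Zz, Cc nn zz, cc NN Zz, cc NN zz, cc Nn Zz, cc Nn zz, cc nn Zz, cc nn zz}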